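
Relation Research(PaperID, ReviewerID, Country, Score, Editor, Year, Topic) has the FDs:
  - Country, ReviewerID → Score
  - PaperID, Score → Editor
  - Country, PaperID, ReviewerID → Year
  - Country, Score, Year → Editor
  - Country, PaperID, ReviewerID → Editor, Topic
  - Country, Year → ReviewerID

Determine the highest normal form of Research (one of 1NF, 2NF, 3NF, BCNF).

Candidate keys: {Country, PaperID, ReviewerID}, {Country, PaperID, Year}. Prime attributes: {Country, PaperID, ReviewerID, Year}.
Country, ReviewerID → Score: {Country, ReviewerID}⁺ = {Country, ReviewerID, Score}, which is not all of the attributes, so the left side is not a superkey — BCNF is violated.
Country, ReviewerID → Score has non-prime {Score} on the right and a non-superkey on the left, so 3NF fails.
{Country, ReviewerID} is a proper subset of the key {Country, PaperID, ReviewerID}, and {Country, ReviewerID}⁺ contains the non-prime attribute {Score} — a partial dependency, so 2NF is violated.

1NF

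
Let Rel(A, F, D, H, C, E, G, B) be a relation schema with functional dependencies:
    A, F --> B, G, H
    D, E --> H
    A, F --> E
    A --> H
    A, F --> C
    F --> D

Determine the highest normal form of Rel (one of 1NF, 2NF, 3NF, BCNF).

Candidate key: {A, F}. Prime attributes: {A, F}.
For D, E --> H we have {D, E}⁺ = {D, E, H}; {D, E} is not a superkey, so BCNF fails.
Because {H} is non-prime and the left side of D, E --> H is not a superkey, the relation is not in 3NF.
The proper key subset {A} of {A, F} determines non-prime {H}, so the relation is not even in 2NF.

1NF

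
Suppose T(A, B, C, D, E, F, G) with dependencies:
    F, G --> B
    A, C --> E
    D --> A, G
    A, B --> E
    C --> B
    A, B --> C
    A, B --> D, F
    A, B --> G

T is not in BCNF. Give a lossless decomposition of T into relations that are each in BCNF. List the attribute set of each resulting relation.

{A, D, G}; {B, F, G}; {C, D, E, F}

Candidate keys of the original relation: {A, B}, {A, C}, {A, F, G}, {B, D}, {C, D}, {D, F}.
In {A, B, C, D, E, F, G}, {F, G} is not a superkey ({F, G}⁺ restricted to this set is {B, F, G}), so split on F, G --> B into {B, F, G} and {A, C, D, E, F, G}.
{B, F, G} is in BCNF.
In {A, C, D, E, F, G}, {D} is not a superkey ({D}⁺ restricted to this set is {A, D, G}), so split on D --> A, G into {A, D, G} and {C, D, E, F}.
{A, D, G} is in BCNF.
{C, D, E, F} is in BCNF.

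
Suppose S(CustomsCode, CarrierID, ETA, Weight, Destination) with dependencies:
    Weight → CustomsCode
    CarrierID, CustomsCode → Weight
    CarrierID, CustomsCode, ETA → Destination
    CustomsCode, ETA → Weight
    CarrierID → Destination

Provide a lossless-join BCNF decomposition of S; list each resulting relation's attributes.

{CarrierID, Destination}; {CarrierID, ETA, Weight}; {CustomsCode, Weight}

Candidate keys of the original relation: {CarrierID, CustomsCode, ETA}, {CarrierID, ETA, Weight}.
{CarrierID, CustomsCode, Destination, ETA, Weight}: {Weight} determines {CustomsCode, Weight} here but is not a superkey — split on Weight → CustomsCode, giving {CustomsCode, Weight} and {CarrierID, Destination, ETA, Weight}.
{CustomsCode, Weight} has no BCNF violation.
{CarrierID, Destination, ETA, Weight}: {CarrierID} determines {CarrierID, Destination} here but is not a superkey — split on CarrierID → Destination, giving {CarrierID, Destination} and {CarrierID, ETA, Weight}.
{CarrierID, Destination} has no BCNF violation.
{CarrierID, ETA, Weight} has no BCNF violation.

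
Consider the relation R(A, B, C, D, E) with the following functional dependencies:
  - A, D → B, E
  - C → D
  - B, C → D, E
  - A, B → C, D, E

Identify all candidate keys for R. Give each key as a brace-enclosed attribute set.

{A} never appears on the right of any FD, so every key must include it.
{A, B}⁺ = {A, B, C, D, E} — all of the relation — so {A, B} is a candidate key.
{A, C}⁺ = {A, B, C, D, E} — all of the relation — so {A, C} is a candidate key.
{A, D}⁺ = {A, B, C, D, E} — all of the relation — so {A, D} is a candidate key.
No proper subset of any of these is a key, and no other minimal superkey exists.

{A, B}, {A, C}, {A, D}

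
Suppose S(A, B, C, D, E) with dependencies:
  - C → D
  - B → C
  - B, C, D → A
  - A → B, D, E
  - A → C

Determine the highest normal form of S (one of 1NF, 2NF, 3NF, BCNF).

Candidate keys: {A}, {B}. Prime attributes: {A, B}.
C → D breaks BCNF: {C}⁺ = {C, D}, so {C} is not a superkey.
C → D has non-prime {D} on the right and a non-superkey on the left, so 3NF fails.
With only single-attribute keys there can be no partial dependency, so 2NF holds.

2NF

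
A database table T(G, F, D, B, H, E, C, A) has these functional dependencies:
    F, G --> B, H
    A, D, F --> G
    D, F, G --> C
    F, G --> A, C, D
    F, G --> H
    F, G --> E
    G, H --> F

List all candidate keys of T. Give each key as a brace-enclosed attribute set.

{A, D, F}, {F, G}, {G, H}

Closure of {F, G} is {A, B, C, D, E, F, G, H}, the whole schema; {F, G} is a candidate key.
Closure of {G, H} is {A, B, C, D, E, F, G, H}, the whole schema; {G, H} is a candidate key.
Closure of {A, D, F} is {A, B, C, D, E, F, G, H}, the whole schema; {A, D, F} is a candidate key.
These are minimal and exhaustive — every other superkey contains one of them.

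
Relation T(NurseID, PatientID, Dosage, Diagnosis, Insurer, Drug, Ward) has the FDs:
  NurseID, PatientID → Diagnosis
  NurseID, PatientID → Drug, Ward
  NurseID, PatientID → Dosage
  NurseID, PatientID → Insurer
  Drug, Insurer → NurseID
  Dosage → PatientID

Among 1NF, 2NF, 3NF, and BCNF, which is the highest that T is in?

Candidate keys: {Dosage, Drug, Insurer}, {Dosage, NurseID}, {Drug, Insurer, PatientID}, {NurseID, PatientID}. Prime attributes: {Dosage, Drug, Insurer, NurseID, PatientID}.
For Drug, Insurer → NurseID we have {Drug, Insurer}⁺ = {Drug, Insurer, NurseID}; {Drug, Insurer} is not a superkey, so BCNF fails.
Its right-hand attributes {NurseID} are all prime, as are those of every other non-superkey FD — the relation is in 3NF.

3NF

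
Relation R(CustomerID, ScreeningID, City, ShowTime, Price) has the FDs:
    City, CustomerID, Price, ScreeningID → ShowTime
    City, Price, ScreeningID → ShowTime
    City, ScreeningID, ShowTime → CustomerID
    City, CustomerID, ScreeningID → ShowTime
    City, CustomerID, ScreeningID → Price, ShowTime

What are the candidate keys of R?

{City, CustomerID, ScreeningID}, {City, Price, ScreeningID}, {City, ScreeningID, ShowTime}

{City, ScreeningID} never appear on the right of any FD, so every key must include all of them.
{City, CustomerID, ScreeningID}⁺ = {City, CustomerID, Price, ScreeningID, ShowTime}, which is every attribute, so {City, CustomerID, ScreeningID} is a candidate key.
{City, Price, ScreeningID}⁺ = {City, CustomerID, Price, ScreeningID, ShowTime}, which is every attribute, so {City, Price, ScreeningID} is a candidate key.
{City, ScreeningID, ShowTime}⁺ = {City, CustomerID, Price, ScreeningID, ShowTime}, which is every attribute, so {City, ScreeningID, ShowTime} is a candidate key.
These are minimal and exhaustive — every other superkey contains one of them.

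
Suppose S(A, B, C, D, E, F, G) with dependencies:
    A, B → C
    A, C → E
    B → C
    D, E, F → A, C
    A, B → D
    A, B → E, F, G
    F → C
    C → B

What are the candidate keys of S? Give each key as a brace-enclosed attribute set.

{A, B}, {A, C}, {A, F}, {D, E, F}

{A, B} is a candidate key since {A, B}⁺ = {A, B, C, D, E, F, G} covers every attribute.
{A, C} is a candidate key since {A, C}⁺ = {A, B, C, D, E, F, G} covers every attribute.
{A, F} is a candidate key since {A, F}⁺ = {A, B, C, D, E, F, G} covers every attribute.
{D, E, F} is a candidate key since {D, E, F}⁺ = {A, B, C, D, E, F, G} covers every attribute.
These are minimal and exhaustive — every other superkey contains one of them.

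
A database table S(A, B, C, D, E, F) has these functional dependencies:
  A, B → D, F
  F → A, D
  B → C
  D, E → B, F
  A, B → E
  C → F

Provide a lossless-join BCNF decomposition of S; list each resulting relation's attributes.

{A, D, F}; {B, C, E}; {C, F}

Candidate keys of the original relation: {B}, {C, E}, {D, E}, {E, F}.
In {A, B, C, D, E, F}, {F} is not a superkey ({F}⁺ restricted to this set is {A, D, F}), so split on F → A, D into {A, D, F} and {B, C, E, F}.
{A, D, F}: every determinant is a superkey — BCNF.
In {B, C, E, F}, {C} is not a superkey ({C}⁺ restricted to this set is {C, F}), so split on C → F into {C, F} and {B, C, E}.
{C, F}: every determinant is a superkey — BCNF.
{B, C, E}: every determinant is a superkey — BCNF.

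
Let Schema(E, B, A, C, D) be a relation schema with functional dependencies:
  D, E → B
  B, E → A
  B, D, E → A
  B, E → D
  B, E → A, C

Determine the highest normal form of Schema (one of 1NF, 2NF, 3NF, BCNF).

BCNF

Candidate keys: {B, E}, {D, E}. Prime attributes: {B, D, E}.
Every FD has a superkey on the left, so the relation is in BCNF.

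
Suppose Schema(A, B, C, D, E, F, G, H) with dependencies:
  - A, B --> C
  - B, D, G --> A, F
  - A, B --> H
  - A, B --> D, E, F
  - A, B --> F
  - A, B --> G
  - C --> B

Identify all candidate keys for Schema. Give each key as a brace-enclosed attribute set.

Closure of {A, B} is {A, B, C, D, E, F, G, H}, the whole schema; {A, B} is a candidate key.
Closure of {A, C} is {A, B, C, D, E, F, G, H}, the whole schema; {A, C} is a candidate key.
Closure of {B, D, G} is {A, B, C, D, E, F, G, H}, the whole schema; {B, D, G} is a candidate key.
Closure of {C, D, G} is {A, B, C, D, E, F, G, H}, the whole schema; {C, D, G} is a candidate key.
Any other superkey properly contains one of these, so there are no further candidate keys.

{A, B}, {A, C}, {B, D, G}, {C, D, G}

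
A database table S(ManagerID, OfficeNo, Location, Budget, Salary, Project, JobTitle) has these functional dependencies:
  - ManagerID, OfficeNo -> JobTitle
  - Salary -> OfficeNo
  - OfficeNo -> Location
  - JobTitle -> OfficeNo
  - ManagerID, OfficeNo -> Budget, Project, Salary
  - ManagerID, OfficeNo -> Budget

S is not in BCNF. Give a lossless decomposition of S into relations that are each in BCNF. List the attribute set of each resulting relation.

Candidate keys of the original relation: {JobTitle, ManagerID}, {ManagerID, OfficeNo}, {ManagerID, Salary}.
In {Budget, JobTitle, Location, ManagerID, OfficeNo, Project, Salary}, {Salary} is not a superkey ({Salary}⁺ restricted to this set is {Location, OfficeNo, Salary}), so split on Salary -> Location, OfficeNo into {Location, OfficeNo, Salary} and {Budget, JobTitle, ManagerID, Project, Salary}.
In {Location, OfficeNo, Salary}, {OfficeNo} is not a superkey ({OfficeNo}⁺ restricted to this set is {Location, OfficeNo}), so split on OfficeNo -> Location into {Location, OfficeNo} and {OfficeNo, Salary}.
{Location, OfficeNo} is in BCNF.
{OfficeNo, Salary} is in BCNF.
{Budget, JobTitle, ManagerID, Project, Salary} is in BCNF.

{Budget, JobTitle, ManagerID, Project, Salary}; {Location, OfficeNo}; {OfficeNo, Salary}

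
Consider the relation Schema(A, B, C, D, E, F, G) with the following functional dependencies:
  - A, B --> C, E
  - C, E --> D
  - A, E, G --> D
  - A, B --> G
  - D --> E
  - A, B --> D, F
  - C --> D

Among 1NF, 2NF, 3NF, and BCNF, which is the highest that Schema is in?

Candidate key: {A, B}. Prime attributes: {A, B}.
C, E --> D: {C, E}⁺ = {C, D, E}, which is not all of the attributes, so the left side is not a superkey — BCNF is violated.
C, E --> D has non-prime {D} on the right and a non-superkey on the left, so 3NF fails.
Checking every proper subset of each key, none determines a non-prime attribute — 2NF is satisfied.

2NF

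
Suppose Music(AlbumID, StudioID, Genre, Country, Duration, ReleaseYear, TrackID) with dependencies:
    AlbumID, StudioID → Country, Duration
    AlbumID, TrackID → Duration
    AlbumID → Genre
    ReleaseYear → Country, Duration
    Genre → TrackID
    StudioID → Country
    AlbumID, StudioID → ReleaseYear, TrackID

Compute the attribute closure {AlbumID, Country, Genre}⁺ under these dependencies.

Start with {AlbumID, Country, Genre}.
Genre → TrackID applies; add {TrackID} → now {AlbumID, Country, Genre, TrackID}.
AlbumID, TrackID → Duration applies; add {Duration} → now {AlbumID, Country, Duration, Genre, TrackID}.
No further FD applies.

{AlbumID, Country, Duration, Genre, TrackID}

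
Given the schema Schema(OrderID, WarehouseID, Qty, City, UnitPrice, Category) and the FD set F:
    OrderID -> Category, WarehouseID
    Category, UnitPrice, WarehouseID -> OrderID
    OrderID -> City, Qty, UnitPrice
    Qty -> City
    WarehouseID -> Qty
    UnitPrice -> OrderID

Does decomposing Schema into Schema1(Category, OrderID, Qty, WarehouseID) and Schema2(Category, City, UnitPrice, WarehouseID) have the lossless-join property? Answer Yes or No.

No

Schema1 ∩ Schema2 = {Category, WarehouseID}; its closure under F is {Category, City, Qty, WarehouseID}.
Neither Schema1 nor Schema2 is contained in that closure, so the decomposition is lossy.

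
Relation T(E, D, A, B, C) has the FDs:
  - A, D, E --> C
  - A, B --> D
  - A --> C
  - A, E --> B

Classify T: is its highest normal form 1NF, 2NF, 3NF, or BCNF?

Candidate key: {A, E}. Prime attributes: {A, E}.
For A, B --> D we have {A, B}⁺ = {A, B, C, D}; {A, B} is not a superkey, so BCNF fails.
A, B --> D determines the non-prime attribute {D} from a non-superkey — 3NF is violated.
Since {A} ⊂ {A, E} and {A}⁺ ⊇ {C} with {C} non-prime, there is a partial dependency; 2NF fails.

1NF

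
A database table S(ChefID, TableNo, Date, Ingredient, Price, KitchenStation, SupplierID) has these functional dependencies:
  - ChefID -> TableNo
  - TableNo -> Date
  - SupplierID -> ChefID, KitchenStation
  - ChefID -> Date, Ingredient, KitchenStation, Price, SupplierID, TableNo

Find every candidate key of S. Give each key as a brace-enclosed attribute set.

{ChefID}, {SupplierID}

{ChefID}⁺ = {ChefID, Date, Ingredient, KitchenStation, Price, SupplierID, TableNo}, which is every attribute, so {ChefID} is a candidate key.
{SupplierID}⁺ = {ChefID, Date, Ingredient, KitchenStation, Price, SupplierID, TableNo}, which is every attribute, so {SupplierID} is a candidate key.
These are minimal and exhaustive — every other superkey contains one of them.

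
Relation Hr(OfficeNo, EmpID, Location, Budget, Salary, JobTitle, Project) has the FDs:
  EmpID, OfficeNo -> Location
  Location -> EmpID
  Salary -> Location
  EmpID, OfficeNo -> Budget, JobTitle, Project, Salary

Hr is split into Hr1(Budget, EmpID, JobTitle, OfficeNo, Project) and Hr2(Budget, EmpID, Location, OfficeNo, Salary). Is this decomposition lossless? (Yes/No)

The shared attributes are {Budget, EmpID, OfficeNo} and {Budget, EmpID, OfficeNo}⁺ = {Budget, EmpID, JobTitle, Location, OfficeNo, Project, Salary}.
Since Hr1 ⊆ {Budget, EmpID, JobTitle, Location, OfficeNo, Project, Salary}, the intersection is a superkey of Hr1; the decomposition is lossless.

Yes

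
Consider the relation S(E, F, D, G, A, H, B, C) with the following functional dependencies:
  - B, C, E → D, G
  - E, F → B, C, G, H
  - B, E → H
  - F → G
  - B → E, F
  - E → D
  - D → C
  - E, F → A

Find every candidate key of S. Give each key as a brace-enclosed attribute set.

{B}, {E, F}

Closure of {B} is {A, B, C, D, E, F, G, H}, the whole schema; {B} is a candidate key.
Closure of {E, F} is {A, B, C, D, E, F, G, H}, the whole schema; {E, F} is a candidate key.
No proper subset of any of these is a key, and no other minimal superkey exists.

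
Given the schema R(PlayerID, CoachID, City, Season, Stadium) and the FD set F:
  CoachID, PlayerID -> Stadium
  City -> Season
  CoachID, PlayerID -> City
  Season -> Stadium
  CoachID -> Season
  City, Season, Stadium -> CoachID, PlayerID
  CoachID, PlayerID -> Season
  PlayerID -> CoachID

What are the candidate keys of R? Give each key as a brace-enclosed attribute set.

{City}⁺ = {City, CoachID, PlayerID, Season, Stadium} — all of the relation — so {City} is a candidate key.
{PlayerID}⁺ = {City, CoachID, PlayerID, Season, Stadium} — all of the relation — so {PlayerID} is a candidate key.
No proper subset of any of these is a key, and no other minimal superkey exists.

{City}, {PlayerID}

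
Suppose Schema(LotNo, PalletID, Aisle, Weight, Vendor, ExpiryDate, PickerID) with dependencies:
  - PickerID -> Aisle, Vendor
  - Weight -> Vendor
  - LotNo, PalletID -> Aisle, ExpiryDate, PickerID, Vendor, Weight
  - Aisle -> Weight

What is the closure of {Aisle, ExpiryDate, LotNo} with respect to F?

Start with {Aisle, ExpiryDate, LotNo}.
Aisle -> Weight applies; add {Weight} → now {Aisle, ExpiryDate, LotNo, Weight}.
Weight -> Vendor applies; add {Vendor} → now {Aisle, ExpiryDate, LotNo, Vendor, Weight}.
No further FD applies.

{Aisle, ExpiryDate, LotNo, Vendor, Weight}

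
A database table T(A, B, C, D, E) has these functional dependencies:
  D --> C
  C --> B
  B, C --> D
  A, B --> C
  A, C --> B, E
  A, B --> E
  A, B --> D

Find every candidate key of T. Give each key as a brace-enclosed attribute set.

No FD produces {A}, so it must be in every candidate key.
{A, B} is a candidate key since {A, B}⁺ = {A, B, C, D, E} covers every attribute.
{A, C} is a candidate key since {A, C}⁺ = {A, B, C, D, E} covers every attribute.
{A, D} is a candidate key since {A, D}⁺ = {A, B, C, D, E} covers every attribute.
Any other superkey properly contains one of these, so there are no further candidate keys.

{A, B}, {A, C}, {A, D}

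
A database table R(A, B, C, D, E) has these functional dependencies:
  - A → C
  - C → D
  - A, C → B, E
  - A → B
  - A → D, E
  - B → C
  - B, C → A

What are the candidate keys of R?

{A} is a candidate key since {A}⁺ = {A, B, C, D, E} covers every attribute.
{B} is a candidate key since {B}⁺ = {A, B, C, D, E} covers every attribute.
Any other superkey properly contains one of these, so there are no further candidate keys.

{A}, {B}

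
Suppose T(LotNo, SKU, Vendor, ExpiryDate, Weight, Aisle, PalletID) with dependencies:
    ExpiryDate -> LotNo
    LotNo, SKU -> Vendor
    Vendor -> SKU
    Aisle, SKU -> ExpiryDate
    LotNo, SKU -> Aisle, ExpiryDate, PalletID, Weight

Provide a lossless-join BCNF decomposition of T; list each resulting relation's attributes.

{Aisle, ExpiryDate, PalletID, Vendor, Weight}; {ExpiryDate, LotNo}; {SKU, Vendor}

Candidate keys of the original relation: {Aisle, SKU}, {Aisle, Vendor}, {ExpiryDate, SKU}, {ExpiryDate, Vendor}, {LotNo, SKU}, {LotNo, Vendor}.
Within {Aisle, ExpiryDate, LotNo, PalletID, SKU, Vendor, Weight}: {ExpiryDate}⁺ ∩ {Aisle, ExpiryDate, LotNo, PalletID, SKU, Vendor, Weight} = {ExpiryDate, LotNo}, not the whole set, so ExpiryDate -> LotNo violates BCNF; decompose into {ExpiryDate, LotNo} and {Aisle, ExpiryDate, PalletID, SKU, Vendor, Weight}.
{ExpiryDate, LotNo} is in BCNF.
Within {Aisle, ExpiryDate, PalletID, SKU, Vendor, Weight}: {Vendor}⁺ ∩ {Aisle, ExpiryDate, PalletID, SKU, Vendor, Weight} = {SKU, Vendor}, not the whole set, so Vendor -> SKU violates BCNF; decompose into {SKU, Vendor} and {Aisle, ExpiryDate, PalletID, Vendor, Weight}.
{SKU, Vendor} is in BCNF.
{Aisle, ExpiryDate, PalletID, Vendor, Weight} is in BCNF.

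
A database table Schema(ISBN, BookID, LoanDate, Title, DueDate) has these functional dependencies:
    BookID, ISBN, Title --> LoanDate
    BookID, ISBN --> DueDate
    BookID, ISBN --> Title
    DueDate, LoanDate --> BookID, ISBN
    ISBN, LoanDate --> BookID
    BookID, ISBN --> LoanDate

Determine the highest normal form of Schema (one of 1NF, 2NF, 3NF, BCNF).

Candidate keys: {BookID, ISBN}, {DueDate, LoanDate}, {ISBN, LoanDate}. Prime attributes: {BookID, DueDate, ISBN, LoanDate}.
The left-hand side of every FD is a superkey, so BCNF is satisfied.

BCNF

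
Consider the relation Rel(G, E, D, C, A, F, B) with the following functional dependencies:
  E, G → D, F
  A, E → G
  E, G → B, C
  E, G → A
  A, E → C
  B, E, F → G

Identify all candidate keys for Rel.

{A, E}, {B, E, F}, {E, G}

Attributes never on any right-hand side: {E} — every candidate key must contain it.
{A, E} is a candidate key since {A, E}⁺ = {A, B, C, D, E, F, G} covers every attribute.
{E, G} is a candidate key since {E, G}⁺ = {A, B, C, D, E, F, G} covers every attribute.
{B, E, F} is a candidate key since {B, E, F}⁺ = {A, B, C, D, E, F, G} covers every attribute.
These are minimal and exhaustive — every other superkey contains one of them.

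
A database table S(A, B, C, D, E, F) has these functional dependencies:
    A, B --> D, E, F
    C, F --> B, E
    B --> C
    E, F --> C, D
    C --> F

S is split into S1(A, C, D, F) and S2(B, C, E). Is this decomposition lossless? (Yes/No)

The shared attributes are {C} and {C}⁺ = {B, C, D, E, F}.
This includes all of S2, so the common attributes are a superkey of S2 — the join is lossless.

Yes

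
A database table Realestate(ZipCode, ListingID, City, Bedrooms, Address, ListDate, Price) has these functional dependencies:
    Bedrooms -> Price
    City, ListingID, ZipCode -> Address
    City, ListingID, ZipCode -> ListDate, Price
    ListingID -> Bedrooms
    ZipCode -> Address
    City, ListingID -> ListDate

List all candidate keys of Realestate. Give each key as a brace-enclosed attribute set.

{City, ListingID, ZipCode} never appear on the right of any FD, so every key must include all of them.
{City, ListingID, ZipCode} is a candidate key since {City, ListingID, ZipCode}⁺ = {Address, Bedrooms, City, ListDate, ListingID, Price, ZipCode} covers every attribute.
Every other attribute set either contains this one or has a smaller closure.

{City, ListingID, ZipCode}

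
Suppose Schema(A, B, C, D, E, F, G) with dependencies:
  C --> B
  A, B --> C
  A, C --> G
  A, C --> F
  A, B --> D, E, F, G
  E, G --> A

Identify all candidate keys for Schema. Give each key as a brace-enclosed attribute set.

Closure of {A, B} is {A, B, C, D, E, F, G}, the whole schema; {A, B} is a candidate key.
Closure of {A, C} is {A, B, C, D, E, F, G}, the whole schema; {A, C} is a candidate key.
Closure of {B, E, G} is {A, B, C, D, E, F, G}, the whole schema; {B, E, G} is a candidate key.
Closure of {C, E, G} is {A, B, C, D, E, F, G}, the whole schema; {C, E, G} is a candidate key.
Any other superkey properly contains one of these, so there are no further candidate keys.

{A, B}, {A, C}, {B, E, G}, {C, E, G}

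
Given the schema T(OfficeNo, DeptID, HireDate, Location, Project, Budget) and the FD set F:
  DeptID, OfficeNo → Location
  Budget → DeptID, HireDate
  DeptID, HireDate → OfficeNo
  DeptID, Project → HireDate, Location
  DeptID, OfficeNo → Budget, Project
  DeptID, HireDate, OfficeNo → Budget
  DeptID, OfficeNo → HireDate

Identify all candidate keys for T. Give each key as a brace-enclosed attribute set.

{Budget}, {DeptID, HireDate}, {DeptID, OfficeNo}, {DeptID, Project}

{Budget} is a candidate key since {Budget}⁺ = {Budget, DeptID, HireDate, Location, OfficeNo, Project} covers every attribute.
{DeptID, HireDate} is a candidate key since {DeptID, HireDate}⁺ = {Budget, DeptID, HireDate, Location, OfficeNo, Project} covers every attribute.
{DeptID, OfficeNo} is a candidate key since {DeptID, OfficeNo}⁺ = {Budget, DeptID, HireDate, Location, OfficeNo, Project} covers every attribute.
{DeptID, Project} is a candidate key since {DeptID, Project}⁺ = {Budget, DeptID, HireDate, Location, OfficeNo, Project} covers every attribute.
Any other superkey properly contains one of these, so there are no further candidate keys.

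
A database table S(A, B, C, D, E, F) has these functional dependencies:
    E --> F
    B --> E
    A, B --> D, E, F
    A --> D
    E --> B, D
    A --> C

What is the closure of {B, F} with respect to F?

Start with {B, F}.
B --> E applies; add {E} → now {B, E, F}.
E --> B, D applies; add {D} → now {B, D, E, F}.
No further FD applies.

{B, D, E, F}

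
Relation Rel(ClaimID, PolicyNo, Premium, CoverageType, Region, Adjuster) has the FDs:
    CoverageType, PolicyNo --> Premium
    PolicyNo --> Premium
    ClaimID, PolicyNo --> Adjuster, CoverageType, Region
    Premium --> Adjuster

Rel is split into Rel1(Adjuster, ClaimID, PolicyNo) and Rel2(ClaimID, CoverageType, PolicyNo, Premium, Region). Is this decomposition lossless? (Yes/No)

Yes

Rel1 ∩ Rel2 = {ClaimID, PolicyNo}; its closure under F is {Adjuster, ClaimID, CoverageType, PolicyNo, Premium, Region}.
Since Rel1 ⊆ {Adjuster, ClaimID, CoverageType, PolicyNo, Premium, Region}, the intersection is a superkey of Rel1; the decomposition is lossless.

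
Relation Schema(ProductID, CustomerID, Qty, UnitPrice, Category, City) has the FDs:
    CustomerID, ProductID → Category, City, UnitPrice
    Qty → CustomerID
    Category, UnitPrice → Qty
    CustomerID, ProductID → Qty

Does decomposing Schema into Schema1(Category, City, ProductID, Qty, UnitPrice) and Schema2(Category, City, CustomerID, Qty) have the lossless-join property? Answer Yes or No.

Schema1 ∩ Schema2 = {Category, City, Qty}; its closure under F is {Category, City, CustomerID, Qty}.
Since Schema2 ⊆ {Category, City, CustomerID, Qty}, the intersection is a superkey of Schema2; the decomposition is lossless.

Yes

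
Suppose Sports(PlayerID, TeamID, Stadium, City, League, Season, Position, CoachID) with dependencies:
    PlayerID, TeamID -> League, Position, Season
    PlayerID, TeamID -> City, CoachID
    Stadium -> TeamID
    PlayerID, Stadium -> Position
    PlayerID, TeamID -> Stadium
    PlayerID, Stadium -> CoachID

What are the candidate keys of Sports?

{PlayerID, Stadium}, {PlayerID, TeamID}

No FD produces {PlayerID}, so it must be in every candidate key.
{PlayerID, Stadium}⁺ = {City, CoachID, League, PlayerID, Position, Season, Stadium, TeamID} — all of the relation — so {PlayerID, Stadium} is a candidate key.
{PlayerID, TeamID}⁺ = {City, CoachID, League, PlayerID, Position, Season, Stadium, TeamID} — all of the relation — so {PlayerID, TeamID} is a candidate key.
No proper subset of any of these is a key, and no other minimal superkey exists.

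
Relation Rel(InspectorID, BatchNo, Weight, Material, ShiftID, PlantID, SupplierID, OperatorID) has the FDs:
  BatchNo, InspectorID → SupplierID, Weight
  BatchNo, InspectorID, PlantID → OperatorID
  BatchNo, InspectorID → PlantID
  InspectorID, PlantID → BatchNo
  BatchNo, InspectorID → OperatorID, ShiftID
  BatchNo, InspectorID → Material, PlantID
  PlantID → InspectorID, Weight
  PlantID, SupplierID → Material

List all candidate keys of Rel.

{BatchNo, InspectorID}, {PlantID}

{PlantID} is a candidate key since {PlantID}⁺ = {BatchNo, InspectorID, Material, OperatorID, PlantID, ShiftID, SupplierID, Weight} covers every attribute.
{BatchNo, InspectorID} is a candidate key since {BatchNo, InspectorID}⁺ = {BatchNo, InspectorID, Material, OperatorID, PlantID, ShiftID, SupplierID, Weight} covers every attribute.
These are minimal and exhaustive — every other superkey contains one of them.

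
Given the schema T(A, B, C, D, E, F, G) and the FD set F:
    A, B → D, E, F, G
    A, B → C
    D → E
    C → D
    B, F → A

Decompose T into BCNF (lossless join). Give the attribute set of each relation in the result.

Candidate keys of the original relation: {A, B}, {B, F}.
In {A, B, C, D, E, F, G}, {D} is not a superkey ({D}⁺ restricted to this set is {D, E}), so split on D → E into {D, E} and {A, B, C, D, F, G}.
{D, E}: every determinant is a superkey — BCNF.
In {A, B, C, D, F, G}, {C} is not a superkey ({C}⁺ restricted to this set is {C, D}), so split on C → D into {C, D} and {A, B, C, F, G}.
{C, D}: every determinant is a superkey — BCNF.
{A, B, C, F, G}: every determinant is a superkey — BCNF.

{A, B, C, F, G}; {C, D}; {D, E}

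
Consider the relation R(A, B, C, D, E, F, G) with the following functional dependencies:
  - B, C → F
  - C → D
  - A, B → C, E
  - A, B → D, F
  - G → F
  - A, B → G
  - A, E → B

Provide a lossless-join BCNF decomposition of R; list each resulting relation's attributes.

Candidate keys of the original relation: {A, B}, {A, E}.
In {A, B, C, D, E, F, G}, {B, C} is not a superkey ({B, C}⁺ restricted to this set is {B, C, D, F}), so split on B, C → D, F into {B, C, D, F} and {A, B, C, E, G}.
In {B, C, D, F}, {C} is not a superkey ({C}⁺ restricted to this set is {C, D}), so split on C → D into {C, D} and {B, C, F}.
{C, D} is in BCNF.
{B, C, F} is in BCNF.
{A, B, C, E, G} is in BCNF.

{A, B, C, E, G}; {B, C, F}; {C, D}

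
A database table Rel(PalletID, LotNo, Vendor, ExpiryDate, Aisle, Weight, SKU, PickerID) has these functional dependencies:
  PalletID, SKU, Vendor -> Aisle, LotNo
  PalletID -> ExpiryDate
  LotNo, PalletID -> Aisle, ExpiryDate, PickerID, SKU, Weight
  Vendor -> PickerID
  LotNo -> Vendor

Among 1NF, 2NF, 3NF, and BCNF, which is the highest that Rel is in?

1NF

Candidate keys: {LotNo, PalletID}, {PalletID, SKU, Vendor}. Prime attributes: {LotNo, PalletID, SKU, Vendor}.
PalletID -> ExpiryDate: {PalletID}⁺ = {ExpiryDate, PalletID}, which is not all of the attributes, so the left side is not a superkey — BCNF is violated.
Because {ExpiryDate} is non-prime and the left side of PalletID -> ExpiryDate is not a superkey, the relation is not in 3NF.
Since {LotNo} ⊂ {LotNo, PalletID} and {LotNo}⁺ ⊇ {PickerID} with {PickerID} non-prime, there is a partial dependency; 2NF fails.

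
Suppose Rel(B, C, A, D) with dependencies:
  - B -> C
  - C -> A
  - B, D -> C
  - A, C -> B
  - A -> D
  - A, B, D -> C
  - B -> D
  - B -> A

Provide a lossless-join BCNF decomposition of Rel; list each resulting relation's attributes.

{A, B, C}; {A, D}

Candidate keys of the original relation: {B}, {C}.
Within {A, B, C, D}: {A}⁺ ∩ {A, B, C, D} = {A, D}, not the whole set, so A -> D violates BCNF; decompose into {A, D} and {A, B, C}.
{A, D}: every determinant is a superkey — BCNF.
{A, B, C}: every determinant is a superkey — BCNF.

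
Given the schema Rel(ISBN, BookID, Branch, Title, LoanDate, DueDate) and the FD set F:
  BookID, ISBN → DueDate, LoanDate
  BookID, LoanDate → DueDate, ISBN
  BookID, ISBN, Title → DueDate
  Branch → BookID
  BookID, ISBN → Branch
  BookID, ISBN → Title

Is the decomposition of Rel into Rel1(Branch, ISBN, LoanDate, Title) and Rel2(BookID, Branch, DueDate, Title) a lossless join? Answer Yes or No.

Rel1 ∩ Rel2 = {Branch, Title}; its closure under F is {BookID, Branch, Title}.
Rel1 ⊄ {BookID, Branch, Title} and Rel2 ⊄ {BookID, Branch, Title}, so the split is lossy.

No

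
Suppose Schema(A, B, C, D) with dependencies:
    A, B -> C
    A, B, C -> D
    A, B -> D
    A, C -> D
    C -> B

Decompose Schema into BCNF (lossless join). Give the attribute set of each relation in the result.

Candidate keys of the original relation: {A, B}, {A, C}.
In {A, B, C, D}, {C} is not a superkey ({C}⁺ restricted to this set is {B, C}), so split on C -> B into {B, C} and {A, C, D}.
{B, C} is in BCNF.
{A, C, D} is in BCNF.

{A, C, D}; {B, C}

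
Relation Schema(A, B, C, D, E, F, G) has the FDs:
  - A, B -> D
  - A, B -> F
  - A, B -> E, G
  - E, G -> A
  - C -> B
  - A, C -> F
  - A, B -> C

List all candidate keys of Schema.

Closure of {A, B} is {A, B, C, D, E, F, G}, the whole schema; {A, B} is a candidate key.
Closure of {A, C} is {A, B, C, D, E, F, G}, the whole schema; {A, C} is a candidate key.
Closure of {B, E, G} is {A, B, C, D, E, F, G}, the whole schema; {B, E, G} is a candidate key.
Closure of {C, E, G} is {A, B, C, D, E, F, G}, the whole schema; {C, E, G} is a candidate key.
Any other superkey properly contains one of these, so there are no further candidate keys.

{A, B}, {A, C}, {B, E, G}, {C, E, G}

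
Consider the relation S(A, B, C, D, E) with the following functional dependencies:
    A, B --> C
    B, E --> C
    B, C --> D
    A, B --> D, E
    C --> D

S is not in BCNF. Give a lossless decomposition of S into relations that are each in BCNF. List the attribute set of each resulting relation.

{A, B, E}; {B, C, E}; {C, D}

Candidate key of the original relation: {A, B}.
In {A, B, C, D, E}, {B, E} is not a superkey ({B, E}⁺ restricted to this set is {B, C, D, E}), so split on B, E --> C, D into {B, C, D, E} and {A, B, E}.
In {B, C, D, E}, {B, C} is not a superkey ({B, C}⁺ restricted to this set is {B, C, D}), so split on B, C --> D into {B, C, D} and {B, C, E}.
In {B, C, D}, {C} is not a superkey ({C}⁺ restricted to this set is {C, D}), so split on C --> D into {C, D} and {B, C}.
{C, D} is in BCNF.
{B, C} is in BCNF.
{B, C, E} is in BCNF.
{A, B, E} is in BCNF.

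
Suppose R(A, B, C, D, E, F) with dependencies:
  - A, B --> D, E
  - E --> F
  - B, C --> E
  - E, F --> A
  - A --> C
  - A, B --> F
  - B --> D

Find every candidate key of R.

Attributes never on any right-hand side: {B} — every candidate key must contain it.
Closure of {A, B} is {A, B, C, D, E, F}, the whole schema; {A, B} is a candidate key.
Closure of {B, C} is {A, B, C, D, E, F}, the whole schema; {B, C} is a candidate key.
Closure of {B, E} is {A, B, C, D, E, F}, the whole schema; {B, E} is a candidate key.
These are minimal and exhaustive — every other superkey contains one of them.

{A, B}, {B, C}, {B, E}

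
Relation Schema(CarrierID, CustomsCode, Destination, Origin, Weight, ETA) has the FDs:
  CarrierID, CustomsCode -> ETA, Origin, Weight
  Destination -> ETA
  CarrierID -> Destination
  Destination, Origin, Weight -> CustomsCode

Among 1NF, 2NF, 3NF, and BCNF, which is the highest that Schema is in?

1NF

Candidate keys: {CarrierID, CustomsCode}, {CarrierID, Origin, Weight}. Prime attributes: {CarrierID, CustomsCode, Origin, Weight}.
For Destination -> ETA we have {Destination}⁺ = {Destination, ETA}; {Destination} is not a superkey, so BCNF fails.
Destination -> ETA has non-prime {ETA} on the right and a non-superkey on the left, so 3NF fails.
{CarrierID} is a proper subset of the key {CarrierID, CustomsCode}, and {CarrierID}⁺ contains the non-prime attributes {Destination, ETA} — a partial dependency, so 2NF is violated.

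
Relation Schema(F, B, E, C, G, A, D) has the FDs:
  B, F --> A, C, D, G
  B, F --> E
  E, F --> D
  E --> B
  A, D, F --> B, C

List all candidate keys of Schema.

{F} never appears on the right of any FD, so every key must include it.
{B, F}⁺ = {A, B, C, D, E, F, G} — all of the relation — so {B, F} is a candidate key.
{E, F}⁺ = {A, B, C, D, E, F, G} — all of the relation — so {E, F} is a candidate key.
{A, D, F}⁺ = {A, B, C, D, E, F, G} — all of the relation — so {A, D, F} is a candidate key.
These are minimal and exhaustive — every other superkey contains one of them.

{A, D, F}, {B, F}, {E, F}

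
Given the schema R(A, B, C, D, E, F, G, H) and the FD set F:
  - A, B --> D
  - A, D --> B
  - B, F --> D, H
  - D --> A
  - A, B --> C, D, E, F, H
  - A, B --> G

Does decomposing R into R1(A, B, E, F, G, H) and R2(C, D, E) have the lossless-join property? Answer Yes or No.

No

R1 ∩ R2 = {E}; its closure under F is {E}.
R1 ⊄ {E} and R2 ⊄ {E}, so the split is lossy.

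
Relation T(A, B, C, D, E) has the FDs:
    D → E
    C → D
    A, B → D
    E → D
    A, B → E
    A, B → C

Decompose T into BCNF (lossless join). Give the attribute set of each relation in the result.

Candidate key of the original relation: {A, B}.
Within {A, B, C, D, E}: {D}⁺ ∩ {A, B, C, D, E} = {D, E}, not the whole set, so D → E violates BCNF; decompose into {D, E} and {A, B, C, D}.
{D, E} is in BCNF.
Within {A, B, C, D}: {C}⁺ ∩ {A, B, C, D} = {C, D}, not the whole set, so C → D violates BCNF; decompose into {C, D} and {A, B, C}.
{C, D} is in BCNF.
{A, B, C} is in BCNF.

{A, B, C}; {C, D}; {D, E}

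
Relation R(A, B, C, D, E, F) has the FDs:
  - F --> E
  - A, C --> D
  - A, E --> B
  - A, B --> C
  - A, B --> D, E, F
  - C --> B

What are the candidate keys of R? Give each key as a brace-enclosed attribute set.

No FD produces {A}, so it must be in every candidate key.
{A, B}⁺ = {A, B, C, D, E, F} — all of the relation — so {A, B} is a candidate key.
{A, C}⁺ = {A, B, C, D, E, F} — all of the relation — so {A, C} is a candidate key.
{A, E}⁺ = {A, B, C, D, E, F} — all of the relation — so {A, E} is a candidate key.
{A, F}⁺ = {A, B, C, D, E, F} — all of the relation — so {A, F} is a candidate key.
These are minimal and exhaustive — every other superkey contains one of them.

{A, B}, {A, C}, {A, E}, {A, F}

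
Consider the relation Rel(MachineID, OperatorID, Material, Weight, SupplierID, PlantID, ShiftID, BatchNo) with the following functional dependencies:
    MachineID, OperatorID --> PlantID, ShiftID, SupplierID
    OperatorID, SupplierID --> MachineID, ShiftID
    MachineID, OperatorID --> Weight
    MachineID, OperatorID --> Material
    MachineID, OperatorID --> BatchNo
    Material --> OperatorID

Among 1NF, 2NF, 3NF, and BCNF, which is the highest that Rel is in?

3NF

Candidate keys: {MachineID, Material}, {MachineID, OperatorID}, {Material, SupplierID}, {OperatorID, SupplierID}. Prime attributes: {MachineID, Material, OperatorID, SupplierID}.
Material --> OperatorID: {Material}⁺ = {Material, OperatorID}, which is not all of the attributes, so the left side is not a superkey — BCNF is violated.
Since {OperatorID} ⊆ prime attributes and every other non-superkey FD also has a prime right side, the schema is in 3NF.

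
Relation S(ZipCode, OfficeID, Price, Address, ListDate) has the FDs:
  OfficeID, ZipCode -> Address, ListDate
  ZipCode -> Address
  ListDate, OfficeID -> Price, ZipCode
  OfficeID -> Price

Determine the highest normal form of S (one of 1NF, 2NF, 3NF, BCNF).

Candidate keys: {ListDate, OfficeID}, {OfficeID, ZipCode}. Prime attributes: {ListDate, OfficeID, ZipCode}.
ZipCode -> Address: {ZipCode}⁺ = {Address, ZipCode}, which is not all of the attributes, so the left side is not a superkey — BCNF is violated.
ZipCode -> Address has non-prime {Address} on the right and a non-superkey on the left, so 3NF fails.
Since {OfficeID} ⊂ {ListDate, OfficeID} and {OfficeID}⁺ ⊇ {Price} with {Price} non-prime, there is a partial dependency; 2NF fails.

1NF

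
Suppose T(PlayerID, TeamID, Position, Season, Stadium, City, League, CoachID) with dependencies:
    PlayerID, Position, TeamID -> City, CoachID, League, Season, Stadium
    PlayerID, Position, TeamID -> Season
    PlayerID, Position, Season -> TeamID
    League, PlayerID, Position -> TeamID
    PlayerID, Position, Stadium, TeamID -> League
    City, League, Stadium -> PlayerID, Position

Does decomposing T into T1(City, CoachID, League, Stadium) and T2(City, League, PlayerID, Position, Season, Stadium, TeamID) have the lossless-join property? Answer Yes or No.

Yes

T1 ∩ T2 = {City, League, Stadium}; its closure under F is {City, CoachID, League, PlayerID, Position, Season, Stadium, TeamID}.
This includes all of T1, so the common attributes are a superkey of T1 — the join is lossless.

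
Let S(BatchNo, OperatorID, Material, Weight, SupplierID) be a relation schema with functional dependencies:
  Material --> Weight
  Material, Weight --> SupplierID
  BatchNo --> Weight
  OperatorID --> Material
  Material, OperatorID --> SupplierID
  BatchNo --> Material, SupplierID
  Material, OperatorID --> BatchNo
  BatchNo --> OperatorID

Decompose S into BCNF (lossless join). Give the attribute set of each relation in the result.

Candidate keys of the original relation: {BatchNo}, {OperatorID}.
Within {BatchNo, Material, OperatorID, SupplierID, Weight}: {Material}⁺ ∩ {BatchNo, Material, OperatorID, SupplierID, Weight} = {Material, SupplierID, Weight}, not the whole set, so Material --> SupplierID, Weight violates BCNF; decompose into {Material, SupplierID, Weight} and {BatchNo, Material, OperatorID}.
{Material, SupplierID, Weight} has no BCNF violation.
{BatchNo, Material, OperatorID} has no BCNF violation.

{BatchNo, Material, OperatorID}; {Material, SupplierID, Weight}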